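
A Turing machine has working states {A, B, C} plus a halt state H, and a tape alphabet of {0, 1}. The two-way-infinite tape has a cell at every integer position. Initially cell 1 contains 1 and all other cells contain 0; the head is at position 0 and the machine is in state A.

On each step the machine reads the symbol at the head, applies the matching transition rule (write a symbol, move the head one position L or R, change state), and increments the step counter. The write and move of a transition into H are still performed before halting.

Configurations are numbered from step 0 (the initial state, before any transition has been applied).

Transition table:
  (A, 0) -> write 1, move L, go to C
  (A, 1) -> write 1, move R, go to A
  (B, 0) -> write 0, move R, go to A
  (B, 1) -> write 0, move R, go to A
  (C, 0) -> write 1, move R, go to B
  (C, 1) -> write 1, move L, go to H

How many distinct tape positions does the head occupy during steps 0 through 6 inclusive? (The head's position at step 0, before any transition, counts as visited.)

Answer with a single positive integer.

Step 1: in state A at pos 0, read 0 -> (A,0)->write 1,move L,goto C. Now: state=C, head=-1, tape[-2..2]=00110 (head:  ^)
Step 2: in state C at pos -1, read 0 -> (C,0)->write 1,move R,goto B. Now: state=B, head=0, tape[-2..2]=01110 (head:   ^)
Step 3: in state B at pos 0, read 1 -> (B,1)->write 0,move R,goto A. Now: state=A, head=1, tape[-2..2]=01010 (head:    ^)
Step 4: in state A at pos 1, read 1 -> (A,1)->write 1,move R,goto A. Now: state=A, head=2, tape[-2..3]=010100 (head:     ^)
Step 5: in state A at pos 2, read 0 -> (A,0)->write 1,move L,goto C. Now: state=C, head=1, tape[-2..3]=010110 (head:    ^)
Step 6: in state C at pos 1, read 1 -> (C,1)->write 1,move L,goto H. Now: state=H, head=0, tape[-2..3]=010110 (head:   ^)
Head positions at steps 0..6: starting at 0, distinct positions visited = {-1, 0, 1, 2} -> 4 position(s)

Answer: 4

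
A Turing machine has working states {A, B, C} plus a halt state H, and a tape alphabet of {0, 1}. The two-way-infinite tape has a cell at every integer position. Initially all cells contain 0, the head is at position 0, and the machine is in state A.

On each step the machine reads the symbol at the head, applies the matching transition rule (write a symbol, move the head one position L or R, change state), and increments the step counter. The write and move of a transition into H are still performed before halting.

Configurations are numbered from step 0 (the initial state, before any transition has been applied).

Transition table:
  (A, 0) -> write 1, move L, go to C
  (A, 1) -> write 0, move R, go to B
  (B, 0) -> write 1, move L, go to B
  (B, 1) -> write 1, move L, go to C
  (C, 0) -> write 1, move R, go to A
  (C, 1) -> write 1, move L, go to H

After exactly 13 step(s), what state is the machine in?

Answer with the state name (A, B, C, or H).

Step 1: in state A at pos 0, read 0 -> (A,0)->write 1,move L,goto C. Now: state=C, head=-1, tape[-2..1]=0010 (head:  ^)
Step 2: in state C at pos -1, read 0 -> (C,0)->write 1,move R,goto A. Now: state=A, head=0, tape[-2..1]=0110 (head:   ^)
Step 3: in state A at pos 0, read 1 -> (A,1)->write 0,move R,goto B. Now: state=B, head=1, tape[-2..2]=01000 (head:    ^)
Step 4: in state B at pos 1, read 0 -> (B,0)->write 1,move L,goto B. Now: state=B, head=0, tape[-2..2]=01010 (head:   ^)
Step 5: in state B at pos 0, read 0 -> (B,0)->write 1,move L,goto B. Now: state=B, head=-1, tape[-2..2]=01110 (head:  ^)
Step 6: in state B at pos -1, read 1 -> (B,1)->write 1,move L,goto C. Now: state=C, head=-2, tape[-3..2]=001110 (head:  ^)
Step 7: in state C at pos -2, read 0 -> (C,0)->write 1,move R,goto A. Now: state=A, head=-1, tape[-3..2]=011110 (head:   ^)
Step 8: in state A at pos -1, read 1 -> (A,1)->write 0,move R,goto B. Now: state=B, head=0, tape[-3..2]=010110 (head:    ^)
Step 9: in state B at pos 0, read 1 -> (B,1)->write 1,move L,goto C. Now: state=C, head=-1, tape[-3..2]=010110 (head:   ^)
Step 10: in state C at pos -1, read 0 -> (C,0)->write 1,move R,goto A. Now: state=A, head=0, tape[-3..2]=011110 (head:    ^)
Step 11: in state A at pos 0, read 1 -> (A,1)->write 0,move R,goto B. Now: state=B, head=1, tape[-3..2]=011010 (head:     ^)
Step 12: in state B at pos 1, read 1 -> (B,1)->write 1,move L,goto C. Now: state=C, head=0, tape[-3..2]=011010 (head:    ^)
Step 13: in state C at pos 0, read 0 -> (C,0)->write 1,move R,goto A. Now: state=A, head=1, tape[-3..2]=011110 (head:     ^)

Answer: A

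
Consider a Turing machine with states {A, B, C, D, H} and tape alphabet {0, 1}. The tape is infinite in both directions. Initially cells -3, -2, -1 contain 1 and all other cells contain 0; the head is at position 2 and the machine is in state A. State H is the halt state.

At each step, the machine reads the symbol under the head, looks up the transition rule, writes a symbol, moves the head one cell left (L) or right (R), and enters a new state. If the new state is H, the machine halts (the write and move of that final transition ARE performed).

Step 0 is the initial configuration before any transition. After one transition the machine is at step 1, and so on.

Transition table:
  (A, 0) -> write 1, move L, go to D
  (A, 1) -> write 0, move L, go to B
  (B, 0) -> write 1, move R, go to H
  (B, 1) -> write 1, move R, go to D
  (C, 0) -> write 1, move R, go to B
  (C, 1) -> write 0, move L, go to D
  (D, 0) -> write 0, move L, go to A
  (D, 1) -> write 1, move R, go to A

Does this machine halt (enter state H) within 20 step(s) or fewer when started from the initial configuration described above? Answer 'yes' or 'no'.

Answer: yes

Derivation:
Step 1: in state A at pos 2, read 0 -> (A,0)->write 1,move L,goto D. Now: state=D, head=1, tape[-4..3]=01110010 (head:      ^)
Step 2: in state D at pos 1, read 0 -> (D,0)->write 0,move L,goto A. Now: state=A, head=0, tape[-4..3]=01110010 (head:     ^)
Step 3: in state A at pos 0, read 0 -> (A,0)->write 1,move L,goto D. Now: state=D, head=-1, tape[-4..3]=01111010 (head:    ^)
Step 4: in state D at pos -1, read 1 -> (D,1)->write 1,move R,goto A. Now: state=A, head=0, tape[-4..3]=01111010 (head:     ^)
Step 5: in state A at pos 0, read 1 -> (A,1)->write 0,move L,goto B. Now: state=B, head=-1, tape[-4..3]=01110010 (head:    ^)
Step 6: in state B at pos -1, read 1 -> (B,1)->write 1,move R,goto D. Now: state=D, head=0, tape[-4..3]=01110010 (head:     ^)
Step 7: in state D at pos 0, read 0 -> (D,0)->write 0,move L,goto A. Now: state=A, head=-1, tape[-4..3]=01110010 (head:    ^)
Step 8: in state A at pos -1, read 1 -> (A,1)->write 0,move L,goto B. Now: state=B, head=-2, tape[-4..3]=01100010 (head:   ^)
Step 9: in state B at pos -2, read 1 -> (B,1)->write 1,move R,goto D. Now: state=D, head=-1, tape[-4..3]=01100010 (head:    ^)
Step 10: in state D at pos -1, read 0 -> (D,0)->write 0,move L,goto A. Now: state=A, head=-2, tape[-4..3]=01100010 (head:   ^)
Step 11: in state A at pos -2, read 1 -> (A,1)->write 0,move L,goto B. Now: state=B, head=-3, tape[-4..3]=01000010 (head:  ^)
Step 12: in state B at pos -3, read 1 -> (B,1)->write 1,move R,goto D. Now: state=D, head=-2, tape[-4..3]=01000010 (head:   ^)
Step 13: in state D at pos -2, read 0 -> (D,0)->write 0,move L,goto A. Now: state=A, head=-3, tape[-4..3]=01000010 (head:  ^)
Step 14: in state A at pos -3, read 1 -> (A,1)->write 0,move L,goto B. Now: state=B, head=-4, tape[-5..3]=000000010 (head:  ^)
Step 15: in state B at pos -4, read 0 -> (B,0)->write 1,move R,goto H. Now: state=H, head=-3, tape[-5..3]=010000010 (head:   ^)
State H reached at step 15; 15 <= 20 -> yes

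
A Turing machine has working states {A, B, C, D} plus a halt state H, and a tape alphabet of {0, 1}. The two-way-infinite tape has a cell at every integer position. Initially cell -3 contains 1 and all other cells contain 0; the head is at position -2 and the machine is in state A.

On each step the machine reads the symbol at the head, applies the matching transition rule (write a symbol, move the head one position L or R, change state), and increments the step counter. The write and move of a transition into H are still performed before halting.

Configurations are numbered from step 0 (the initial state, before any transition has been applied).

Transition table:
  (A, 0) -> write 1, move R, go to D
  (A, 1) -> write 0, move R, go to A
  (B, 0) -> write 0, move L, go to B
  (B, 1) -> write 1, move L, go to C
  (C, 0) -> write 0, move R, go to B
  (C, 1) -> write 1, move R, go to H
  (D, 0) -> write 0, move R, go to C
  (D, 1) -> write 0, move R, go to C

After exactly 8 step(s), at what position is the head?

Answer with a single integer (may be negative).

Step 1: in state A at pos -2, read 0 -> (A,0)->write 1,move R,goto D. Now: state=D, head=-1, tape[-4..0]=01100 (head:    ^)
Step 2: in state D at pos -1, read 0 -> (D,0)->write 0,move R,goto C. Now: state=C, head=0, tape[-4..1]=011000 (head:     ^)
Step 3: in state C at pos 0, read 0 -> (C,0)->write 0,move R,goto B. Now: state=B, head=1, tape[-4..2]=0110000 (head:      ^)
Step 4: in state B at pos 1, read 0 -> (B,0)->write 0,move L,goto B. Now: state=B, head=0, tape[-4..2]=0110000 (head:     ^)
Step 5: in state B at pos 0, read 0 -> (B,0)->write 0,move L,goto B. Now: state=B, head=-1, tape[-4..2]=0110000 (head:    ^)
Step 6: in state B at pos -1, read 0 -> (B,0)->write 0,move L,goto B. Now: state=B, head=-2, tape[-4..2]=0110000 (head:   ^)
Step 7: in state B at pos -2, read 1 -> (B,1)->write 1,move L,goto C. Now: state=C, head=-3, tape[-4..2]=0110000 (head:  ^)
Step 8: in state C at pos -3, read 1 -> (C,1)->write 1,move R,goto H. Now: state=H, head=-2, tape[-4..2]=0110000 (head:   ^)

Answer: -2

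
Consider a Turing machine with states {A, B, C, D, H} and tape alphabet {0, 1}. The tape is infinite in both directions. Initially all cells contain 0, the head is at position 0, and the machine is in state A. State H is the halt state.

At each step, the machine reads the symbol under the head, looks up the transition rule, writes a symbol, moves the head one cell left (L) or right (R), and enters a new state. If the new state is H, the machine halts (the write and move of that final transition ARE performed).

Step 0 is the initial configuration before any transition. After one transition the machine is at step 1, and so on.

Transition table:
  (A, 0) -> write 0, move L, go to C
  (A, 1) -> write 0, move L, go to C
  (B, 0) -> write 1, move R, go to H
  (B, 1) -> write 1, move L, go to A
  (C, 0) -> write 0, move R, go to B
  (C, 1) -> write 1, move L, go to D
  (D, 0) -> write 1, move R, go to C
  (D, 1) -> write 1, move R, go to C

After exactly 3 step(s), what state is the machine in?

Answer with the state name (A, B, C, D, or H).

Step 1: in state A at pos 0, read 0 -> (A,0)->write 0,move L,goto C. Now: state=C, head=-1, tape[-2..1]=0000 (head:  ^)
Step 2: in state C at pos -1, read 0 -> (C,0)->write 0,move R,goto B. Now: state=B, head=0, tape[-2..1]=0000 (head:   ^)
Step 3: in state B at pos 0, read 0 -> (B,0)->write 1,move R,goto H. Now: state=H, head=1, tape[-2..2]=00100 (head:    ^)

Answer: H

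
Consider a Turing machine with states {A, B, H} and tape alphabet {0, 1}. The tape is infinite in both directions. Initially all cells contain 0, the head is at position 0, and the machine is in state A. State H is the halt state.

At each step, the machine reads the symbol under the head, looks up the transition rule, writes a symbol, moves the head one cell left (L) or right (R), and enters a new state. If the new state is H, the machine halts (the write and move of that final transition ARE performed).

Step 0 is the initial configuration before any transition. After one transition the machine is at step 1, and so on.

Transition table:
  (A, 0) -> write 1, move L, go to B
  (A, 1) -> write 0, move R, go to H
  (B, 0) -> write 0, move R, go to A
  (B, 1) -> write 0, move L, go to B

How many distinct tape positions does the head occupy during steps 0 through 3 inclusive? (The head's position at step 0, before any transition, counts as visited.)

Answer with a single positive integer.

Answer: 3

Derivation:
Step 1: in state A at pos 0, read 0 -> (A,0)->write 1,move L,goto B. Now: state=B, head=-1, tape[-2..1]=0010 (head:  ^)
Step 2: in state B at pos -1, read 0 -> (B,0)->write 0,move R,goto A. Now: state=A, head=0, tape[-2..1]=0010 (head:   ^)
Step 3: in state A at pos 0, read 1 -> (A,1)->write 0,move R,goto H. Now: state=H, head=1, tape[-2..2]=00000 (head:    ^)
Head positions at steps 0..3: starting at 0, distinct positions visited = {-1, 0, 1} -> 3 position(s)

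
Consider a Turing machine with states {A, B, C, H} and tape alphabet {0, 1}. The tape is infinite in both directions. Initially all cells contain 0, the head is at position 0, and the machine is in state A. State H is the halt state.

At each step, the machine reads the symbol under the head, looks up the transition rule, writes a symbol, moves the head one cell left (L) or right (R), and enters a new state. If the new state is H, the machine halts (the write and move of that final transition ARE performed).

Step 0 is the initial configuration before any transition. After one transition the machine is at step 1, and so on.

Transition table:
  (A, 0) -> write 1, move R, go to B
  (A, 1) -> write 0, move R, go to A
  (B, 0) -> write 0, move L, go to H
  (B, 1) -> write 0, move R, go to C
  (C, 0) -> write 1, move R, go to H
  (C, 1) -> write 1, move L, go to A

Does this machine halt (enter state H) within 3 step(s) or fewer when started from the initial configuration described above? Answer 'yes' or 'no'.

Step 1: in state A at pos 0, read 0 -> (A,0)->write 1,move R,goto B. Now: state=B, head=1, tape[-1..2]=0100 (head:   ^)
Step 2: in state B at pos 1, read 0 -> (B,0)->write 0,move L,goto H. Now: state=H, head=0, tape[-1..2]=0100 (head:  ^)
State H reached at step 2; 2 <= 3 -> yes

Answer: yes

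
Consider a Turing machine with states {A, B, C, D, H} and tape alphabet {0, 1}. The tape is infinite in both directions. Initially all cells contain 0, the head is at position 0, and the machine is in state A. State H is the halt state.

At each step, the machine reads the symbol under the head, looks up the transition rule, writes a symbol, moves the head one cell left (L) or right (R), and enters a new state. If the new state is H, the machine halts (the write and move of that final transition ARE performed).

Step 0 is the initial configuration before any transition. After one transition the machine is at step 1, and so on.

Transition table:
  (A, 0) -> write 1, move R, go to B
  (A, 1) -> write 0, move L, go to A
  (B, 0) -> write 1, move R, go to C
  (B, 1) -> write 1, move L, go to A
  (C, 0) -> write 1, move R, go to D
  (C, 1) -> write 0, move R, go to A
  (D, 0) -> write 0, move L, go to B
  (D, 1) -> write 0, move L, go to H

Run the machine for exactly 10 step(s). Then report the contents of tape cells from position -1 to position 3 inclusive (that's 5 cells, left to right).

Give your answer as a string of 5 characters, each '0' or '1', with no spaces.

Step 1: in state A at pos 0, read 0 -> (A,0)->write 1,move R,goto B. Now: state=B, head=1, tape[-1..2]=0100 (head:   ^)
Step 2: in state B at pos 1, read 0 -> (B,0)->write 1,move R,goto C. Now: state=C, head=2, tape[-1..3]=01100 (head:    ^)
Step 3: in state C at pos 2, read 0 -> (C,0)->write 1,move R,goto D. Now: state=D, head=3, tape[-1..4]=011100 (head:     ^)
Step 4: in state D at pos 3, read 0 -> (D,0)->write 0,move L,goto B. Now: state=B, head=2, tape[-1..4]=011100 (head:    ^)
Step 5: in state B at pos 2, read 1 -> (B,1)->write 1,move L,goto A. Now: state=A, head=1, tape[-1..4]=011100 (head:   ^)
Step 6: in state A at pos 1, read 1 -> (A,1)->write 0,move L,goto A. Now: state=A, head=0, tape[-1..4]=010100 (head:  ^)
Step 7: in state A at pos 0, read 1 -> (A,1)->write 0,move L,goto A. Now: state=A, head=-1, tape[-2..4]=0000100 (head:  ^)
Step 8: in state A at pos -1, read 0 -> (A,0)->write 1,move R,goto B. Now: state=B, head=0, tape[-2..4]=0100100 (head:   ^)
Step 9: in state B at pos 0, read 0 -> (B,0)->write 1,move R,goto C. Now: state=C, head=1, tape[-2..4]=0110100 (head:    ^)
Step 10: in state C at pos 1, read 0 -> (C,0)->write 1,move R,goto D. Now: state=D, head=2, tape[-2..4]=0111100 (head:     ^)

Answer: 11110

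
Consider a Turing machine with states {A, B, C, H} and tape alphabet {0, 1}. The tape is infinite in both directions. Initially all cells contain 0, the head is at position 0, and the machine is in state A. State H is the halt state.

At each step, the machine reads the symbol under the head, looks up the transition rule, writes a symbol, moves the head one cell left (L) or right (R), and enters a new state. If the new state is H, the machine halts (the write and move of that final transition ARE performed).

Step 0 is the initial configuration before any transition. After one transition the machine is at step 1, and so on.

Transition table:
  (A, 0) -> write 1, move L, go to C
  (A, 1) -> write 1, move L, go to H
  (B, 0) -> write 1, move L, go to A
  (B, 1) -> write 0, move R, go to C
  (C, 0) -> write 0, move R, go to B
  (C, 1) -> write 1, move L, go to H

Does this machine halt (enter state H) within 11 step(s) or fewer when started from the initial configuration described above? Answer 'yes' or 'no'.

Step 1: in state A at pos 0, read 0 -> (A,0)->write 1,move L,goto C. Now: state=C, head=-1, tape[-2..1]=0010 (head:  ^)
Step 2: in state C at pos -1, read 0 -> (C,0)->write 0,move R,goto B. Now: state=B, head=0, tape[-2..1]=0010 (head:   ^)
Step 3: in state B at pos 0, read 1 -> (B,1)->write 0,move R,goto C. Now: state=C, head=1, tape[-2..2]=00000 (head:    ^)
Step 4: in state C at pos 1, read 0 -> (C,0)->write 0,move R,goto B. Now: state=B, head=2, tape[-2..3]=000000 (head:     ^)
Step 5: in state B at pos 2, read 0 -> (B,0)->write 1,move L,goto A. Now: state=A, head=1, tape[-2..3]=000010 (head:    ^)
Step 6: in state A at pos 1, read 0 -> (A,0)->write 1,move L,goto C. Now: state=C, head=0, tape[-2..3]=000110 (head:   ^)
Step 7: in state C at pos 0, read 0 -> (C,0)->write 0,move R,goto B. Now: state=B, head=1, tape[-2..3]=000110 (head:    ^)
Step 8: in state B at pos 1, read 1 -> (B,1)->write 0,move R,goto C. Now: state=C, head=2, tape[-2..3]=000010 (head:     ^)
Step 9: in state C at pos 2, read 1 -> (C,1)->write 1,move L,goto H. Now: state=H, head=1, tape[-2..3]=000010 (head:    ^)
State H reached at step 9; 9 <= 11 -> yes

Answer: yes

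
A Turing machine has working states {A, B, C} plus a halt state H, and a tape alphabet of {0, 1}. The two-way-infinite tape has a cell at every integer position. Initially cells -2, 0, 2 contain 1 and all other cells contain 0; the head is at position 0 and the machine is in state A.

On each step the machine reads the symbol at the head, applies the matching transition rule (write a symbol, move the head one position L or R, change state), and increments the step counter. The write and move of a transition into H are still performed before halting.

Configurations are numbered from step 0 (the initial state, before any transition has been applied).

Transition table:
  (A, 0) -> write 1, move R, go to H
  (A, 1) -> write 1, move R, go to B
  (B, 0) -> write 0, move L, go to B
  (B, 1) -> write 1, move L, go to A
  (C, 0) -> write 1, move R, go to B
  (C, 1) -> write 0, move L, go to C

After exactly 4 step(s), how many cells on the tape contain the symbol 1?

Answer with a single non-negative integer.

Step 1: in state A at pos 0, read 1 -> (A,1)->write 1,move R,goto B. Now: state=B, head=1, tape[-3..3]=0101010 (head:     ^)
Step 2: in state B at pos 1, read 0 -> (B,0)->write 0,move L,goto B. Now: state=B, head=0, tape[-3..3]=0101010 (head:    ^)
Step 3: in state B at pos 0, read 1 -> (B,1)->write 1,move L,goto A. Now: state=A, head=-1, tape[-3..3]=0101010 (head:   ^)
Step 4: in state A at pos -1, read 0 -> (A,0)->write 1,move R,goto H. Now: state=H, head=0, tape[-3..3]=0111010 (head:    ^)
Cells containing 1 after step 4: {-2, -1, 0, 2} -> 4 cell(s)

Answer: 4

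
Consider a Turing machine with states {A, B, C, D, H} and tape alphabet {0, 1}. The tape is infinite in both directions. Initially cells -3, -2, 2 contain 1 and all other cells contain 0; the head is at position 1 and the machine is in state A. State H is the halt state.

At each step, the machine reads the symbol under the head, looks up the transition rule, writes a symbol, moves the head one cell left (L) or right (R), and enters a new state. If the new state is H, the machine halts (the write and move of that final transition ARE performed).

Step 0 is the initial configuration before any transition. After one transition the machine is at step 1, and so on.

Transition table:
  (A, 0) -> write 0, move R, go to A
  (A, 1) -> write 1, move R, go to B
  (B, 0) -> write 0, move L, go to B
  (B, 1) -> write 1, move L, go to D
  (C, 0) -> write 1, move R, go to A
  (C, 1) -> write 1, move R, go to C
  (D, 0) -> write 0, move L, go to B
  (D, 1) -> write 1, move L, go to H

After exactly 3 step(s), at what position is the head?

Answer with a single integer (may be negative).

Step 1: in state A at pos 1, read 0 -> (A,0)->write 0,move R,goto A. Now: state=A, head=2, tape[-4..3]=01100010 (head:       ^)
Step 2: in state A at pos 2, read 1 -> (A,1)->write 1,move R,goto B. Now: state=B, head=3, tape[-4..4]=011000100 (head:        ^)
Step 3: in state B at pos 3, read 0 -> (B,0)->write 0,move L,goto B. Now: state=B, head=2, tape[-4..4]=011000100 (head:       ^)

Answer: 2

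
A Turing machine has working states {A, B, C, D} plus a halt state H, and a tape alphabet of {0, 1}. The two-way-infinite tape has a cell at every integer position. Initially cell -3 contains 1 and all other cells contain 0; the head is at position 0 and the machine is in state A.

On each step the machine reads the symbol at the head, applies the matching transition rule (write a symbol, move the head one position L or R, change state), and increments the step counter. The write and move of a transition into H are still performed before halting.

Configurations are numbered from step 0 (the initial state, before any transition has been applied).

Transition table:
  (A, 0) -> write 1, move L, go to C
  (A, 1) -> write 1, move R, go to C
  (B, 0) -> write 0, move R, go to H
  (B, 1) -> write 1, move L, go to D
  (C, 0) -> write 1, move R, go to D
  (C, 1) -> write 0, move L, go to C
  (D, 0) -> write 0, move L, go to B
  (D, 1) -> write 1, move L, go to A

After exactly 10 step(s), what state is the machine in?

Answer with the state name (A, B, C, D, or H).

Step 1: in state A at pos 0, read 0 -> (A,0)->write 1,move L,goto C. Now: state=C, head=-1, tape[-4..1]=010010 (head:    ^)
Step 2: in state C at pos -1, read 0 -> (C,0)->write 1,move R,goto D. Now: state=D, head=0, tape[-4..1]=010110 (head:     ^)
Step 3: in state D at pos 0, read 1 -> (D,1)->write 1,move L,goto A. Now: state=A, head=-1, tape[-4..1]=010110 (head:    ^)
Step 4: in state A at pos -1, read 1 -> (A,1)->write 1,move R,goto C. Now: state=C, head=0, tape[-4..1]=010110 (head:     ^)
Step 5: in state C at pos 0, read 1 -> (C,1)->write 0,move L,goto C. Now: state=C, head=-1, tape[-4..1]=010100 (head:    ^)
Step 6: in state C at pos -1, read 1 -> (C,1)->write 0,move L,goto C. Now: state=C, head=-2, tape[-4..1]=010000 (head:   ^)
Step 7: in state C at pos -2, read 0 -> (C,0)->write 1,move R,goto D. Now: state=D, head=-1, tape[-4..1]=011000 (head:    ^)
Step 8: in state D at pos -1, read 0 -> (D,0)->write 0,move L,goto B. Now: state=B, head=-2, tape[-4..1]=011000 (head:   ^)
Step 9: in state B at pos -2, read 1 -> (B,1)->write 1,move L,goto D. Now: state=D, head=-3, tape[-4..1]=011000 (head:  ^)
Step 10: in state D at pos -3, read 1 -> (D,1)->write 1,move L,goto A. Now: state=A, head=-4, tape[-5..1]=0011000 (head:  ^)

Answer: A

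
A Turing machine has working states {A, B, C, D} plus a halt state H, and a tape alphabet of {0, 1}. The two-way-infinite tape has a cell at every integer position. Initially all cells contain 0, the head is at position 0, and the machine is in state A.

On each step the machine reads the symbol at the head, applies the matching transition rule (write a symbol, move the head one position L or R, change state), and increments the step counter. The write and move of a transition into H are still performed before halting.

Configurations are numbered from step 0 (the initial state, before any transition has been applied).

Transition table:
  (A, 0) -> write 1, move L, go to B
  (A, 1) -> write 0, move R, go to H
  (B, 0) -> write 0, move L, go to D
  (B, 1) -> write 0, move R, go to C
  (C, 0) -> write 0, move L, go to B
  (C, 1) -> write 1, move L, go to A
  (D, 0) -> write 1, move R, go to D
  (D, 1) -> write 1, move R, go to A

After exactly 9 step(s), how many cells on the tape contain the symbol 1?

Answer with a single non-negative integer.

Step 1: in state A at pos 0, read 0 -> (A,0)->write 1,move L,goto B. Now: state=B, head=-1, tape[-2..1]=0010 (head:  ^)
Step 2: in state B at pos -1, read 0 -> (B,0)->write 0,move L,goto D. Now: state=D, head=-2, tape[-3..1]=00010 (head:  ^)
Step 3: in state D at pos -2, read 0 -> (D,0)->write 1,move R,goto D. Now: state=D, head=-1, tape[-3..1]=01010 (head:   ^)
Step 4: in state D at pos -1, read 0 -> (D,0)->write 1,move R,goto D. Now: state=D, head=0, tape[-3..1]=01110 (head:    ^)
Step 5: in state D at pos 0, read 1 -> (D,1)->write 1,move R,goto A. Now: state=A, head=1, tape[-3..2]=011100 (head:     ^)
Step 6: in state A at pos 1, read 0 -> (A,0)->write 1,move L,goto B. Now: state=B, head=0, tape[-3..2]=011110 (head:    ^)
Step 7: in state B at pos 0, read 1 -> (B,1)->write 0,move R,goto C. Now: state=C, head=1, tape[-3..2]=011010 (head:     ^)
Step 8: in state C at pos 1, read 1 -> (C,1)->write 1,move L,goto A. Now: state=A, head=0, tape[-3..2]=011010 (head:    ^)
Step 9: in state A at pos 0, read 0 -> (A,0)->write 1,move L,goto B. Now: state=B, head=-1, tape[-3..2]=011110 (head:   ^)
Cells containing 1 after step 9: {-2, -1, 0, 1} -> 4 cell(s)

Answer: 4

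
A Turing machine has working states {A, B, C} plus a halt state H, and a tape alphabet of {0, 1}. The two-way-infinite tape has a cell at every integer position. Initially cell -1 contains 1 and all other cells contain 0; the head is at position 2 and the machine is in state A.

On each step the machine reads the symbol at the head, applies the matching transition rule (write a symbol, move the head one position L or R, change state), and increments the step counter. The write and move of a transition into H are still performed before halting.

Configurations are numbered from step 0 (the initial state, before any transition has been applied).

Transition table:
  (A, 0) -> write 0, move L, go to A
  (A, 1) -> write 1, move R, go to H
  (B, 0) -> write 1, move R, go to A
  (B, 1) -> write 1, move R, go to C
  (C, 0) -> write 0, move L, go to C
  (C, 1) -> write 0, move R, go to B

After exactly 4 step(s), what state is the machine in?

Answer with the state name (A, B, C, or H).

Step 1: in state A at pos 2, read 0 -> (A,0)->write 0,move L,goto A. Now: state=A, head=1, tape[-2..3]=010000 (head:    ^)
Step 2: in state A at pos 1, read 0 -> (A,0)->write 0,move L,goto A. Now: state=A, head=0, tape[-2..3]=010000 (head:   ^)
Step 3: in state A at pos 0, read 0 -> (A,0)->write 0,move L,goto A. Now: state=A, head=-1, tape[-2..3]=010000 (head:  ^)
Step 4: in state A at pos -1, read 1 -> (A,1)->write 1,move R,goto H. Now: state=H, head=0, tape[-2..3]=010000 (head:   ^)

Answer: H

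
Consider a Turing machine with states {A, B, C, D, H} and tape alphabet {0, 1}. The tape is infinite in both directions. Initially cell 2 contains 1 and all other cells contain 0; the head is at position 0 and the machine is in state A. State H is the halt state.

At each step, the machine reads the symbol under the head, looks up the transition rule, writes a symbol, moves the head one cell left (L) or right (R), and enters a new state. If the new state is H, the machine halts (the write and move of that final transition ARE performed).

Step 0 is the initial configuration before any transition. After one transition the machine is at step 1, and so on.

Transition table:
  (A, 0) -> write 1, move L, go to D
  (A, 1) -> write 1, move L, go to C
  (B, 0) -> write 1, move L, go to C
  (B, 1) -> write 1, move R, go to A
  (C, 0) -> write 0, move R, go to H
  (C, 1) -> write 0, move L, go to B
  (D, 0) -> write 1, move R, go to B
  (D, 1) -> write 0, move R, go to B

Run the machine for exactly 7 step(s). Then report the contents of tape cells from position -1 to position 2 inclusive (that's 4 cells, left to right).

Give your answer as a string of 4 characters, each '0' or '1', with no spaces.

Answer: 1011

Derivation:
Step 1: in state A at pos 0, read 0 -> (A,0)->write 1,move L,goto D. Now: state=D, head=-1, tape[-2..3]=001010 (head:  ^)
Step 2: in state D at pos -1, read 0 -> (D,0)->write 1,move R,goto B. Now: state=B, head=0, tape[-2..3]=011010 (head:   ^)
Step 3: in state B at pos 0, read 1 -> (B,1)->write 1,move R,goto A. Now: state=A, head=1, tape[-2..3]=011010 (head:    ^)
Step 4: in state A at pos 1, read 0 -> (A,0)->write 1,move L,goto D. Now: state=D, head=0, tape[-2..3]=011110 (head:   ^)
Step 5: in state D at pos 0, read 1 -> (D,1)->write 0,move R,goto B. Now: state=B, head=1, tape[-2..3]=010110 (head:    ^)
Step 6: in state B at pos 1, read 1 -> (B,1)->write 1,move R,goto A. Now: state=A, head=2, tape[-2..3]=010110 (head:     ^)
Step 7: in state A at pos 2, read 1 -> (A,1)->write 1,move L,goto C. Now: state=C, head=1, tape[-2..3]=010110 (head:    ^)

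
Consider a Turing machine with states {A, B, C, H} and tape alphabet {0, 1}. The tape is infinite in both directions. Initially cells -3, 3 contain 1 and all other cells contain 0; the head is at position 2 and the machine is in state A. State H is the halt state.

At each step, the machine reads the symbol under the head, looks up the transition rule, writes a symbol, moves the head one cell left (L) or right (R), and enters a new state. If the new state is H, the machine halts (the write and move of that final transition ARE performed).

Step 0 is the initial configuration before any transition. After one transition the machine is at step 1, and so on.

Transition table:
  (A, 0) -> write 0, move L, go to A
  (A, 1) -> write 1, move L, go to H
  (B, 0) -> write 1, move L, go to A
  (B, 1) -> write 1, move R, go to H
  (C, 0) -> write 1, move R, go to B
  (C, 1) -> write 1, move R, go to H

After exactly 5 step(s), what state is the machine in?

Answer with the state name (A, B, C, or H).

Answer: A

Derivation:
Step 1: in state A at pos 2, read 0 -> (A,0)->write 0,move L,goto A. Now: state=A, head=1, tape[-4..4]=010000010 (head:      ^)
Step 2: in state A at pos 1, read 0 -> (A,0)->write 0,move L,goto A. Now: state=A, head=0, tape[-4..4]=010000010 (head:     ^)
Step 3: in state A at pos 0, read 0 -> (A,0)->write 0,move L,goto A. Now: state=A, head=-1, tape[-4..4]=010000010 (head:    ^)
Step 4: in state A at pos -1, read 0 -> (A,0)->write 0,move L,goto A. Now: state=A, head=-2, tape[-4..4]=010000010 (head:   ^)
Step 5: in state A at pos -2, read 0 -> (A,0)->write 0,move L,goto A. Now: state=A, head=-3, tape[-4..4]=010000010 (head:  ^)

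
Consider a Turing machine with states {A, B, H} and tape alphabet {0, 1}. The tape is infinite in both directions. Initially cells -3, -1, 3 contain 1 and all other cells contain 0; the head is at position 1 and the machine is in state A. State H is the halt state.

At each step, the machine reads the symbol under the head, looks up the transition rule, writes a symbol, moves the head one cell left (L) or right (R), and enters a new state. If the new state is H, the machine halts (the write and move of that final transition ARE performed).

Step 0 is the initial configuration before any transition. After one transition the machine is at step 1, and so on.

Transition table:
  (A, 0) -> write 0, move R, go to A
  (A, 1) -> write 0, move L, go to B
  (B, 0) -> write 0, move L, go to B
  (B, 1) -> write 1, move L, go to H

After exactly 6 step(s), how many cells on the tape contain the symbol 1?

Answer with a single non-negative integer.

Answer: 2

Derivation:
Step 1: in state A at pos 1, read 0 -> (A,0)->write 0,move R,goto A. Now: state=A, head=2, tape[-4..4]=010100010 (head:       ^)
Step 2: in state A at pos 2, read 0 -> (A,0)->write 0,move R,goto A. Now: state=A, head=3, tape[-4..4]=010100010 (head:        ^)
Step 3: in state A at pos 3, read 1 -> (A,1)->write 0,move L,goto B. Now: state=B, head=2, tape[-4..4]=010100000 (head:       ^)
Step 4: in state B at pos 2, read 0 -> (B,0)->write 0,move L,goto B. Now: state=B, head=1, tape[-4..4]=010100000 (head:      ^)
Step 5: in state B at pos 1, read 0 -> (B,0)->write 0,move L,goto B. Now: state=B, head=0, tape[-4..4]=010100000 (head:     ^)
Step 6: in state B at pos 0, read 0 -> (B,0)->write 0,move L,goto B. Now: state=B, head=-1, tape[-4..4]=010100000 (head:    ^)
Cells containing 1 after step 6: {-3, -1} -> 2 cell(s)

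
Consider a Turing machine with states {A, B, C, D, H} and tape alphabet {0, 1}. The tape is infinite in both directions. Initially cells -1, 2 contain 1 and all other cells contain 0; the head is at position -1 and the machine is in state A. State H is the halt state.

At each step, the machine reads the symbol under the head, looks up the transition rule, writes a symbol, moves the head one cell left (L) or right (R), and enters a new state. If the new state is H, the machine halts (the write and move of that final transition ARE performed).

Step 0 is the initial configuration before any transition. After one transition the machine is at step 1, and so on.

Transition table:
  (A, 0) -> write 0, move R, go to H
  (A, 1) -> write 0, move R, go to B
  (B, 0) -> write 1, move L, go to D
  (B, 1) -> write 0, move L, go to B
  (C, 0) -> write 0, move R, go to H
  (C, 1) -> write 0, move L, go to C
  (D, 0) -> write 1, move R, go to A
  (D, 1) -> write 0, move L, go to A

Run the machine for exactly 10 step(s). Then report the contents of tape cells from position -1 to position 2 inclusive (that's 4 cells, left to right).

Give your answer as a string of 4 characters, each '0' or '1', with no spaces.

Answer: 1010

Derivation:
Step 1: in state A at pos -1, read 1 -> (A,1)->write 0,move R,goto B. Now: state=B, head=0, tape[-2..3]=000010 (head:   ^)
Step 2: in state B at pos 0, read 0 -> (B,0)->write 1,move L,goto D. Now: state=D, head=-1, tape[-2..3]=001010 (head:  ^)
Step 3: in state D at pos -1, read 0 -> (D,0)->write 1,move R,goto A. Now: state=A, head=0, tape[-2..3]=011010 (head:   ^)
Step 4: in state A at pos 0, read 1 -> (A,1)->write 0,move R,goto B. Now: state=B, head=1, tape[-2..3]=010010 (head:    ^)
Step 5: in state B at pos 1, read 0 -> (B,0)->write 1,move L,goto D. Now: state=D, head=0, tape[-2..3]=010110 (head:   ^)
Step 6: in state D at pos 0, read 0 -> (D,0)->write 1,move R,goto A. Now: state=A, head=1, tape[-2..3]=011110 (head:    ^)
Step 7: in state A at pos 1, read 1 -> (A,1)->write 0,move R,goto B. Now: state=B, head=2, tape[-2..3]=011010 (head:     ^)
Step 8: in state B at pos 2, read 1 -> (B,1)->write 0,move L,goto B. Now: state=B, head=1, tape[-2..3]=011000 (head:    ^)
Step 9: in state B at pos 1, read 0 -> (B,0)->write 1,move L,goto D. Now: state=D, head=0, tape[-2..3]=011100 (head:   ^)
Step 10: in state D at pos 0, read 1 -> (D,1)->write 0,move L,goto A. Now: state=A, head=-1, tape[-2..3]=010100 (head:  ^)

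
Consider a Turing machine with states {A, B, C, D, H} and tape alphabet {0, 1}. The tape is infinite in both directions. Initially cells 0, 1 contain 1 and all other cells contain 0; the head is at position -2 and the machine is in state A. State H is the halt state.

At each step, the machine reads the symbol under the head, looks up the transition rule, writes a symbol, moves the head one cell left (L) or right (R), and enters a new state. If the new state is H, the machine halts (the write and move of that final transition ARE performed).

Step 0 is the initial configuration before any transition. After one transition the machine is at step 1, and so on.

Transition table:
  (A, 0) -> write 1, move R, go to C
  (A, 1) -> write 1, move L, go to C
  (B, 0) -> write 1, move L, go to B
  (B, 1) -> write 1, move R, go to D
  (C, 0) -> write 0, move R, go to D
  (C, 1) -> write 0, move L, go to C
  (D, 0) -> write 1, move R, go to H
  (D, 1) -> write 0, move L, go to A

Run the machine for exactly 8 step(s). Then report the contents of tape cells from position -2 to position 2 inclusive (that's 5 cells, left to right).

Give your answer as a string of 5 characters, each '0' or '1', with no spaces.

Answer: 11100

Derivation:
Step 1: in state A at pos -2, read 0 -> (A,0)->write 1,move R,goto C. Now: state=C, head=-1, tape[-3..2]=010110 (head:   ^)
Step 2: in state C at pos -1, read 0 -> (C,0)->write 0,move R,goto D. Now: state=D, head=0, tape[-3..2]=010110 (head:    ^)
Step 3: in state D at pos 0, read 1 -> (D,1)->write 0,move L,goto A. Now: state=A, head=-1, tape[-3..2]=010010 (head:   ^)
Step 4: in state A at pos -1, read 0 -> (A,0)->write 1,move R,goto C. Now: state=C, head=0, tape[-3..2]=011010 (head:    ^)
Step 5: in state C at pos 0, read 0 -> (C,0)->write 0,move R,goto D. Now: state=D, head=1, tape[-3..2]=011010 (head:     ^)
Step 6: in state D at pos 1, read 1 -> (D,1)->write 0,move L,goto A. Now: state=A, head=0, tape[-3..2]=011000 (head:    ^)
Step 7: in state A at pos 0, read 0 -> (A,0)->write 1,move R,goto C. Now: state=C, head=1, tape[-3..2]=011100 (head:     ^)
Step 8: in state C at pos 1, read 0 -> (C,0)->write 0,move R,goto D. Now: state=D, head=2, tape[-3..3]=0111000 (head:      ^)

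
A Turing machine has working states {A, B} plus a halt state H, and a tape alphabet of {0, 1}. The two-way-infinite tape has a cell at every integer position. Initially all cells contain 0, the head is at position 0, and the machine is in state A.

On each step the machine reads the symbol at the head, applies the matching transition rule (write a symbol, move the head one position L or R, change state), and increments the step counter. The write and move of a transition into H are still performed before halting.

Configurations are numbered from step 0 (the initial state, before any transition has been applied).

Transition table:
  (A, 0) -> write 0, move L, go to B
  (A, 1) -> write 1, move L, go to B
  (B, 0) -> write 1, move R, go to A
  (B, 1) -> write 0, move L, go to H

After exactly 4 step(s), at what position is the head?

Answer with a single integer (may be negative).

Step 1: in state A at pos 0, read 0 -> (A,0)->write 0,move L,goto B. Now: state=B, head=-1, tape[-2..1]=0000 (head:  ^)
Step 2: in state B at pos -1, read 0 -> (B,0)->write 1,move R,goto A. Now: state=A, head=0, tape[-2..1]=0100 (head:   ^)
Step 3: in state A at pos 0, read 0 -> (A,0)->write 0,move L,goto B. Now: state=B, head=-1, tape[-2..1]=0100 (head:  ^)
Step 4: in state B at pos -1, read 1 -> (B,1)->write 0,move L,goto H. Now: state=H, head=-2, tape[-3..1]=00000 (head:  ^)

Answer: -2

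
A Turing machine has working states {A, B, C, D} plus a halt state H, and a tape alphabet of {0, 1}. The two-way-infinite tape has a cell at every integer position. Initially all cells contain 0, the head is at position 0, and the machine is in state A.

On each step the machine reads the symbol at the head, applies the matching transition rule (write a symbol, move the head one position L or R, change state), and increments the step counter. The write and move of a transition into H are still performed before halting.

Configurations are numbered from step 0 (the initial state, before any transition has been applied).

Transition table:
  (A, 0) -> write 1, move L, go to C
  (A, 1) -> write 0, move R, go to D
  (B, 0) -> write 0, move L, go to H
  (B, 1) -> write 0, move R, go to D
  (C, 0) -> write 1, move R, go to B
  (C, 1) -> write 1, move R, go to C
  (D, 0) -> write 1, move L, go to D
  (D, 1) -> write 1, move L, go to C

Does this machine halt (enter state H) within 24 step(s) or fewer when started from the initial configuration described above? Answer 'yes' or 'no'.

Answer: yes

Derivation:
Step 1: in state A at pos 0, read 0 -> (A,0)->write 1,move L,goto C. Now: state=C, head=-1, tape[-2..1]=0010 (head:  ^)
Step 2: in state C at pos -1, read 0 -> (C,0)->write 1,move R,goto B. Now: state=B, head=0, tape[-2..1]=0110 (head:   ^)
Step 3: in state B at pos 0, read 1 -> (B,1)->write 0,move R,goto D. Now: state=D, head=1, tape[-2..2]=01000 (head:    ^)
Step 4: in state D at pos 1, read 0 -> (D,0)->write 1,move L,goto D. Now: state=D, head=0, tape[-2..2]=01010 (head:   ^)
Step 5: in state D at pos 0, read 0 -> (D,0)->write 1,move L,goto D. Now: state=D, head=-1, tape[-2..2]=01110 (head:  ^)
Step 6: in state D at pos -1, read 1 -> (D,1)->write 1,move L,goto C. Now: state=C, head=-2, tape[-3..2]=001110 (head:  ^)
Step 7: in state C at pos -2, read 0 -> (C,0)->write 1,move R,goto B. Now: state=B, head=-1, tape[-3..2]=011110 (head:   ^)
Step 8: in state B at pos -1, read 1 -> (B,1)->write 0,move R,goto D. Now: state=D, head=0, tape[-3..2]=010110 (head:    ^)
Step 9: in state D at pos 0, read 1 -> (D,1)->write 1,move L,goto C. Now: state=C, head=-1, tape[-3..2]=010110 (head:   ^)
Step 10: in state C at pos -1, read 0 -> (C,0)->write 1,move R,goto B. Now: state=B, head=0, tape[-3..2]=011110 (head:    ^)
Step 11: in state B at pos 0, read 1 -> (B,1)->write 0,move R,goto D. Now: state=D, head=1, tape[-3..2]=011010 (head:     ^)
Step 12: in state D at pos 1, read 1 -> (D,1)->write 1,move L,goto C. Now: state=C, head=0, tape[-3..2]=011010 (head:    ^)
Step 13: in state C at pos 0, read 0 -> (C,0)->write 1,move R,goto B. Now: state=B, head=1, tape[-3..2]=011110 (head:     ^)
Step 14: in state B at pos 1, read 1 -> (B,1)->write 0,move R,goto D. Now: state=D, head=2, tape[-3..3]=0111000 (head:      ^)
Step 15: in state D at pos 2, read 0 -> (D,0)->write 1,move L,goto D. Now: state=D, head=1, tape[-3..3]=0111010 (head:     ^)
Step 16: in state D at pos 1, read 0 -> (D,0)->write 1,move L,goto D. Now: state=D, head=0, tape[-3..3]=0111110 (head:    ^)
Step 17: in state D at pos 0, read 1 -> (D,1)->write 1,move L,goto C. Now: state=C, head=-1, tape[-3..3]=0111110 (head:   ^)
Step 18: in state C at pos -1, read 1 -> (C,1)->write 1,move R,goto C. Now: state=C, head=0, tape[-3..3]=0111110 (head:    ^)
Step 19: in state C at pos 0, read 1 -> (C,1)->write 1,move R,goto C. Now: state=C, head=1, tape[-3..3]=0111110 (head:     ^)
Step 20: in state C at pos 1, read 1 -> (C,1)->write 1,move R,goto C. Now: state=C, head=2, tape[-3..3]=0111110 (head:      ^)
Step 21: in state C at pos 2, read 1 -> (C,1)->write 1,move R,goto C. Now: state=C, head=3, tape[-3..4]=01111100 (head:       ^)
Step 22: in state C at pos 3, read 0 -> (C,0)->write 1,move R,goto B. Now: state=B, head=4, tape[-3..5]=011111100 (head:        ^)
Step 23: in state B at pos 4, read 0 -> (B,0)->write 0,move L,goto H. Now: state=H, head=3, tape[-3..5]=011111100 (head:       ^)
State H reached at step 23; 23 <= 24 -> yes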